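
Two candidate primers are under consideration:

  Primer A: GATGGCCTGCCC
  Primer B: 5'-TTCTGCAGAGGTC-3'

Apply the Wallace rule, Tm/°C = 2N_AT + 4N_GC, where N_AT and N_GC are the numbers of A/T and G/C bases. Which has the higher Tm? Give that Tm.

Primer A, 42°C

Primer A: A+T=3, G+C=9 → Tm = 2(3)+4(9) = 42°C
Primer B: A+T=6, G+C=7 → Tm = 2(6)+4(7) = 40°C
42°C vs 40°C → primer A is higher.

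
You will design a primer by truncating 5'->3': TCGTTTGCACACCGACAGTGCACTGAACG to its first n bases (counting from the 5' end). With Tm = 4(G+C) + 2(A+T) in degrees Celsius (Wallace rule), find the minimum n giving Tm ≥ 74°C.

n = 24

First 23 bases: TCGTTTGCACACCGACAGTGCAC → Tm = 72°C (< 74°C)
First 24 bases: TCGTTTGCACACCGACAGTGCACT → Tm = 74°C (≥ 74°C)
Since every base adds ≥2°C, Tm only increases with n, so the threshold is first crossed at n = 24.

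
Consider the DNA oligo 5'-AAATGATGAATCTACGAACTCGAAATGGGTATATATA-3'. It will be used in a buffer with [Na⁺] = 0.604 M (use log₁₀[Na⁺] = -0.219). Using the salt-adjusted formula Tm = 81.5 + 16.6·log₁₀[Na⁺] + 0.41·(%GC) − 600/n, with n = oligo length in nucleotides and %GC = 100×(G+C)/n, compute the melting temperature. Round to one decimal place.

Length n = 37. Scanning the sequence gives T=10, C=4, G=7, A=16.
G+C = 11, so %GC = 11/37 × 100 = 29.73%
Salt term: 16.6 × (-0.219) = -3.635
GC term: 0.41 × 29.73 = 12.189; length term: −600/37 = −16.216
Tm = 81.5 + (-3.635) + 12.189 − 16.216 = 73.838 → 73.8°C

73.8°C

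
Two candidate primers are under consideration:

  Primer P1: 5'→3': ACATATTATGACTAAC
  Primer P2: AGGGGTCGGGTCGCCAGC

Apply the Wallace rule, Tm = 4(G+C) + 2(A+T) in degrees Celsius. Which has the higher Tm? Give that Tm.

Primer P2, 64°C

Primer P1: A+T=12, G+C=4 → Tm = 2(12)+4(4) = 40°C
Primer P2: A+T=4, G+C=14 → Tm = 2(4)+4(14) = 64°C
40°C vs 64°C → primer P2 is higher.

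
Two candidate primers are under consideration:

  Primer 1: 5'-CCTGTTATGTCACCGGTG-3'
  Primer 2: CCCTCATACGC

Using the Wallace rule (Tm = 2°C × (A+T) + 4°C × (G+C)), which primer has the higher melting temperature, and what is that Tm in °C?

Primer 1, 56°C

Primer 1: A+T=8, G+C=10 → Tm = 2(8)+4(10) = 56°C
Primer 2: A+T=4, G+C=7 → Tm = 2(4)+4(7) = 36°C
56°C vs 36°C → primer 1 is higher.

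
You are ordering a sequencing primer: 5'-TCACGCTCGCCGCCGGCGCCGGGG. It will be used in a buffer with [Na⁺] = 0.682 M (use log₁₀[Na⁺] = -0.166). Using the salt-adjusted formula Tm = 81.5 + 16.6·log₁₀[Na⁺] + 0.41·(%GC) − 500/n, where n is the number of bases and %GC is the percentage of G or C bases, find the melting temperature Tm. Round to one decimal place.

93.8°C

Length n = 24. Scanning the sequence gives A=1, G=10, T=2, C=11.
G+C = 21, so %GC = 21/24 × 100 = 87.5%
Salt term: 16.6 × (-0.166) = -2.756
GC term: 0.41 × 87.5 = 35.875; length term: −500/24 = −20.833
Tm = 81.5 + (-2.756) + 35.875 − 20.833 = 93.786 → 93.8°C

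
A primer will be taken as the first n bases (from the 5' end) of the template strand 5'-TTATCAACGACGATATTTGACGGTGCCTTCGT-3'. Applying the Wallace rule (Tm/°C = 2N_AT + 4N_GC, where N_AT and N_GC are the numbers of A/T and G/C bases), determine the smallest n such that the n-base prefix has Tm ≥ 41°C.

First 15 bases: TTATCAACGACGATA → Tm = 40°C (< 41°C)
First 16 bases: TTATCAACGACGATAT → Tm = 42°C (≥ 41°C)
Since every base adds ≥2°C, Tm only increases with n, so the threshold is first crossed at n = 16.

n = 16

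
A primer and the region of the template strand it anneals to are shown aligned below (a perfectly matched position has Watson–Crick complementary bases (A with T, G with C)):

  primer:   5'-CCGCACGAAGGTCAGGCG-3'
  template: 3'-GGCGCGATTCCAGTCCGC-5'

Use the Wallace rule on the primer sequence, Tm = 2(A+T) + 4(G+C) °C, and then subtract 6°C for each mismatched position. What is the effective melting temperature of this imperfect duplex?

50°C

Primer base counts: A=4, T=1, G=7, C=6 → A+T=5, G+C=13
Perfect-match Tm = 2(5) + 4(13) = 10 + 52 = 62°C
Mismatches (positions where the bases are not complementary): 2 (at positions 5, 7)
Effective Tm = 62 − 2×6 = 62 − 12 = 50°C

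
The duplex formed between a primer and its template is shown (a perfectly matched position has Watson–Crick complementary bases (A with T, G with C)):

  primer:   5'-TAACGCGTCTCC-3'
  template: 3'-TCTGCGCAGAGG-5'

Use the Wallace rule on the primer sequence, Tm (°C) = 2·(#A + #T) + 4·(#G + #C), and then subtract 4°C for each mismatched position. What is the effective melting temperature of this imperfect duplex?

30°C

Primer base counts: A=2, T=3, G=2, C=5 → A+T=5, G+C=7
Perfect-match Tm = 2(5) + 4(7) = 10 + 28 = 38°C
Mismatches (positions where the bases are not complementary): 2 (at positions 1, 2)
Effective Tm = 38 − 2×4 = 38 − 8 = 30°C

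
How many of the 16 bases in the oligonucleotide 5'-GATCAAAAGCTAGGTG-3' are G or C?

7

Base counts: T=3, A=6, C=2, G=5
G+C = 5 + 2 = 7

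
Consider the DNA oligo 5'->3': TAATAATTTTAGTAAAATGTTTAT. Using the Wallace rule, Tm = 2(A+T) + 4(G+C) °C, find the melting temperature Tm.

Scanning the sequence gives A=10, T=12, G=2, C=0.
A+T = 22, G+C = 2
Tm = 4·2 + 2·22 = 8 + 44 = 52°C

52°C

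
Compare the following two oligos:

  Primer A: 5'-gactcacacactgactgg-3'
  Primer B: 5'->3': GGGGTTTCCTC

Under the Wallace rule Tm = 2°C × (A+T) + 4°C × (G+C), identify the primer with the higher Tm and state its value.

Primer A: A+T=8, G+C=10 → Tm = 2(8)+4(10) = 56°C
Primer B: A+T=4, G+C=7 → Tm = 2(4)+4(7) = 36°C
56°C vs 36°C → primer A is higher.

Primer A, 56°C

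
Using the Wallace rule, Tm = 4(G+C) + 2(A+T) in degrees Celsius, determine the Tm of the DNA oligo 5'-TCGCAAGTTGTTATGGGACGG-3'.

Base counts: T=6, C=3, A=4, G=8
AT pairs contribute 10, GC pairs contribute 11.
Tm = 2(10) + 4(11) = 20 + 44 = 64°C

64°C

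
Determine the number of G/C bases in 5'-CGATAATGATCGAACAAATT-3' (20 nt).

6

Counting bases: G=3, T=5, C=3, A=9
Total G or C: 3 + 3 = 6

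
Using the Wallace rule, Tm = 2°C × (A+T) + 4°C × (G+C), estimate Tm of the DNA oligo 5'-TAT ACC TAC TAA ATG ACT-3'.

Base counts: G=1, A=7, C=4, T=6
So N_AT = 13 and N_GC = 5.
Tm = 4·5 + 2·13 = 20 + 26 = 46°C

46°C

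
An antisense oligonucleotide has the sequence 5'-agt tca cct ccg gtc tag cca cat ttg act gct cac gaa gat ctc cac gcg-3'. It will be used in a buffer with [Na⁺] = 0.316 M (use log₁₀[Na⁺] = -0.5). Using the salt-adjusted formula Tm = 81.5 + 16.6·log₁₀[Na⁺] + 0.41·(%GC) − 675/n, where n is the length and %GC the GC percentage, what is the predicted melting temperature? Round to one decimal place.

82.5°C

Length n = 51. T=12, C=18, A=11, G=10
G+C = 28, so %GC = 28/51 × 100 = 54.902%
Salt term: 16.6 × (-0.5) = -8.3
GC term: 0.41 × 54.902 = 22.51; length term: −675/51 = −13.235
Tm = 81.5 + (-8.3) + 22.51 − 13.235 = 82.475 → 82.5°C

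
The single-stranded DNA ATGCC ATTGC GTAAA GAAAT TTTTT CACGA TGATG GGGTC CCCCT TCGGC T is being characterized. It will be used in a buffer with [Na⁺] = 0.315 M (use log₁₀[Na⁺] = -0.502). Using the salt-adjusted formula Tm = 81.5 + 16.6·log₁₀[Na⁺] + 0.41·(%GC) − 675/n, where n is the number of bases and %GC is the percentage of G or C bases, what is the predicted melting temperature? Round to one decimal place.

Length n = 51. T=16, G=12, C=12, A=11
G+C = 24, so %GC = 24/51 × 100 = 47.059%
Salt term: 16.6 × (-0.502) = -8.333
GC term: 0.41 × 47.059 = 19.294; length term: −675/51 = −13.235
Tm = 81.5 + (-8.333) + 19.294 − 13.235 = 79.226 → 79.2°C

79.2°C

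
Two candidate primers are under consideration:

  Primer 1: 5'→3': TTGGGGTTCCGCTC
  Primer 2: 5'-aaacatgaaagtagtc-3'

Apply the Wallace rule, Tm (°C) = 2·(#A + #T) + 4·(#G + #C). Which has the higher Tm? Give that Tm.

Primer 1, 46°C

Primer 1: A+T=5, G+C=9 → Tm = 2(5)+4(9) = 46°C
Primer 2: A+T=11, G+C=5 → Tm = 2(11)+4(5) = 42°C
46°C vs 42°C → primer 1 is higher.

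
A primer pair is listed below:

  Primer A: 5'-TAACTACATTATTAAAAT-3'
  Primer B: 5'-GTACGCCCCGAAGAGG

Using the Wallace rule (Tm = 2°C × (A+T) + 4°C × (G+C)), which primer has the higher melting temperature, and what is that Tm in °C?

Primer B, 54°C

Primer A: A+T=16, G+C=2 → Tm = 2(16)+4(2) = 40°C
Primer B: A+T=5, G+C=11 → Tm = 2(5)+4(11) = 54°C
40°C vs 54°C → primer B is higher.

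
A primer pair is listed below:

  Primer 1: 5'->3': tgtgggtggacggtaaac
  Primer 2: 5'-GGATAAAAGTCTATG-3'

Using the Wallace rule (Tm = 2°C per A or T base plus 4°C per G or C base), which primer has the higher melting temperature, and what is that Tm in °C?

Primer 1, 56°C

Primer 1: A+T=8, G+C=10 → Tm = 2(8)+4(10) = 56°C
Primer 2: A+T=10, G+C=5 → Tm = 2(10)+4(5) = 40°C
56°C vs 40°C → primer 1 is higher.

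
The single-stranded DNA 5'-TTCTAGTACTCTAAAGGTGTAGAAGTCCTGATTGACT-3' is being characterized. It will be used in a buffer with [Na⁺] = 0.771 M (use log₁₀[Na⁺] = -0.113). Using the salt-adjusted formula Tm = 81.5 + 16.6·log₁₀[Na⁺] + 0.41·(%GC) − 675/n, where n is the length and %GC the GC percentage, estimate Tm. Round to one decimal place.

Length n = 37. G=8, A=10, C=6, T=13
G+C = 14, so %GC = 14/37 × 100 = 37.838%
Salt term: 16.6 × (-0.113) = -1.876
GC term: 0.41 × 37.838 = 15.514; length term: −675/37 = −18.243
Tm = 81.5 + (-1.876) + 15.514 − 18.243 = 76.895 → 76.9°C

76.9°C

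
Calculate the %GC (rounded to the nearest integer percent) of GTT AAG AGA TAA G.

31%

Base counts: C=0, A=6, G=4, T=3
G+C = 4 + 0 = 4 out of 13 bases
%GC = 4/13 × 100 = 30.77% ≈ 31%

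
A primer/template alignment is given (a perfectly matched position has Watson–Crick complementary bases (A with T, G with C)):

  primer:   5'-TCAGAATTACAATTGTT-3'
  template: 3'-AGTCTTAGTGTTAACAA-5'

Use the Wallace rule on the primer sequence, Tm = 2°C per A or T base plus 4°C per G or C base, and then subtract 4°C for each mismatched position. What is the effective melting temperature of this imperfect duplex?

38°C

Primer base counts: A=6, T=7, G=2, C=2 → A+T=13, G+C=4
Perfect-match Tm = 2(13) + 4(4) = 26 + 16 = 42°C
Mismatches (positions where the bases are not complementary): 1 (at position 8)
Effective Tm = 42 − 1×4 = 42 − 4 = 38°C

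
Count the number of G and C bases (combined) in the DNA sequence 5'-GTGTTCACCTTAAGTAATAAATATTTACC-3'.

8

Counting bases: C=5, A=10, T=11, G=3
Total G or C: 3 + 5 = 8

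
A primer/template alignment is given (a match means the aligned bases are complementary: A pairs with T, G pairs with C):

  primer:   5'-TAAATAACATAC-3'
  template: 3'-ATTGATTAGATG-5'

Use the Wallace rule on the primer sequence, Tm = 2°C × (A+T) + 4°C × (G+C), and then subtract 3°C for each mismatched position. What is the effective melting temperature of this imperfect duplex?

Primer base counts: A=7, T=3, G=0, C=2 → A+T=10, G+C=2
Perfect-match Tm = 2(10) + 4(2) = 20 + 8 = 28°C
Mismatches (positions where the bases are not complementary): 3 (at positions 4, 8, 9)
Effective Tm = 28 − 3×3 = 28 − 9 = 19°C

19°C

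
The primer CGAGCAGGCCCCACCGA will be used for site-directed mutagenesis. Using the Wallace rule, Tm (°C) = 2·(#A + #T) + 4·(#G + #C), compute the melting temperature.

Counting bases: G=5, C=8, T=0, A=4
A+T = 4, G+C = 13
Tm = 2×4 + 4×13 = 60°C

60°C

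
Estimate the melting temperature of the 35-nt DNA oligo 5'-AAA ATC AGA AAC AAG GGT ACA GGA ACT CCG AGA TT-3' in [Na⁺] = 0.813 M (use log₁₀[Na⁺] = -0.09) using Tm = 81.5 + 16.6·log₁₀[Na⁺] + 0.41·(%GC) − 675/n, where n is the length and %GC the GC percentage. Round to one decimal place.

77.1°C

Length n = 35. Scanning the sequence gives G=8, T=5, A=16, C=6.
G+C = 14, so %GC = 14/35 × 100 = 40%
Salt term: 16.6 × (-0.09) = -1.494
GC term: 0.41 × 40 = 16.4; length term: −675/35 = −19.286
Tm = 81.5 + (-1.494) + 16.4 − 19.286 = 77.12 → 77.1°C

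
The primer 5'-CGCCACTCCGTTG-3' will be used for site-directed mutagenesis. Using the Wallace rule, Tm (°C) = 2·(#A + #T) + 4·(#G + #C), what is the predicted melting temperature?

44°C

Scanning the sequence gives T=3, G=3, C=6, A=1.
AT pairs contribute 4, GC pairs contribute 9.
Tm = 4·9 + 2·4 = 36 + 8 = 44°C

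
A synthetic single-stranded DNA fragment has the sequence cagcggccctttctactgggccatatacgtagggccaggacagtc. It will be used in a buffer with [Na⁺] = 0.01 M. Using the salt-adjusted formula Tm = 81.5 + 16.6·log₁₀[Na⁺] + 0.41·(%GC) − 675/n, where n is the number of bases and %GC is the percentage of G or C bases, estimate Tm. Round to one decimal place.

Length n = 45. T=9, G=13, C=14, A=9
G+C = 27, so %GC = 27/45 × 100 = 60%
Salt term: 16.6 × (-2) = -33.2
GC term: 0.41 × 60 = 24.6; length term: −675/45 = −15
Tm = 81.5 + (-33.2) + 24.6 − 15 = 57.9 → 57.9°C

57.9°C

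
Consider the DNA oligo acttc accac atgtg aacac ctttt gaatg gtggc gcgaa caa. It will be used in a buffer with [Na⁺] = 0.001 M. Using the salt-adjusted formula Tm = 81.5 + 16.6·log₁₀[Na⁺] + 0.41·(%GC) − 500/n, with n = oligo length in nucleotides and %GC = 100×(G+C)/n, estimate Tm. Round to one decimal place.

39.1°C

Length n = 43. Counting bases: G=9, C=11, T=10, A=13
G+C = 20, so %GC = 20/43 × 100 = 46.512%
Salt term: 16.6 × (-3) = -49.8
GC term: 0.41 × 46.512 = 19.07; length term: −500/43 = −11.628
Tm = 81.5 + (-49.8) + 19.07 − 11.628 = 39.142 → 39.1°C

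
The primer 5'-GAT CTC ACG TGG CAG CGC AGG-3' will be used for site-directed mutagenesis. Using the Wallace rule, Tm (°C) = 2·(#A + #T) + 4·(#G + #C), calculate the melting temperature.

Scanning the sequence gives T=3, A=4, C=6, G=8.
So N_AT = 7 and N_GC = 14.
Tm = 2×7 + 4×14 = 70°C

70°C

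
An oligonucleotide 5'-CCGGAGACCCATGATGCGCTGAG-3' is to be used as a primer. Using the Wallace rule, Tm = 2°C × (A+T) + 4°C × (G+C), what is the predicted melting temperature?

76°C

Base counts: C=7, T=3, A=5, G=8
AT pairs contribute 8, GC pairs contribute 15.
Tm = 2(8) + 4(15) = 16 + 60 = 76°C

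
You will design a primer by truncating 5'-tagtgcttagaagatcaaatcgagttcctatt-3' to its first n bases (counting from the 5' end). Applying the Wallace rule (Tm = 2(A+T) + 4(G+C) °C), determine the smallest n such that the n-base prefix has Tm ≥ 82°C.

n = 30

First 29 bases: TAGTGCTTAGAAGATCAAATCGAGTTCCT → Tm = 80°C (< 82°C)
First 30 bases: TAGTGCTTAGAAGATCAAATCGAGTTCCTA → Tm = 82°C (≥ 82°C)
Since every base adds ≥2°C, Tm only increases with n, so the threshold is first crossed at n = 30.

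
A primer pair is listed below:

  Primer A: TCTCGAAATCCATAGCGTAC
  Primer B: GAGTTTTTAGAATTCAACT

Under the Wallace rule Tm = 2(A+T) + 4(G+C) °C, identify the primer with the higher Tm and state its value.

Primer A: A+T=11, G+C=9 → Tm = 2(11)+4(9) = 58°C
Primer B: A+T=14, G+C=5 → Tm = 2(14)+4(5) = 48°C
58°C vs 48°C → primer A is higher.

Primer A, 58°C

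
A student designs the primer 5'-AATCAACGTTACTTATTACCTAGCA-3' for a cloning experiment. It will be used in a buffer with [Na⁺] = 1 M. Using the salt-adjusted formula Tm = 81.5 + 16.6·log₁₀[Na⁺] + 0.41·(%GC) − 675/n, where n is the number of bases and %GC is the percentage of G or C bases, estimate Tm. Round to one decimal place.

67.6°C

Length n = 25. Base counts: T=8, C=6, A=9, G=2
G+C = 8, so %GC = 8/25 × 100 = 32%
Salt term: 16.6 × (0) = 0
GC term: 0.41 × 32 = 13.12; length term: −675/25 = −27
Tm = 81.5 + (0) + 13.12 − 27 = 67.62 → 67.6°C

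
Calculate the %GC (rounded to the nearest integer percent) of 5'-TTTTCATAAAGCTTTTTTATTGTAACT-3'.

19%

Counting bases: G=2, A=7, C=3, T=15
G+C = 2 + 3 = 5 out of 27 bases
%GC = 5/27 × 100 = 18.52% ≈ 19%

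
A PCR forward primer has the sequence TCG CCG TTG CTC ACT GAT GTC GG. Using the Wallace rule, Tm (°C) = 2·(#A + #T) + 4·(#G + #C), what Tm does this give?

74°C

Counting bases: C=7, A=2, T=7, G=7
So N_AT = 9 and N_GC = 14.
Tm = 2(9) + 4(14) = 18 + 56 = 74°C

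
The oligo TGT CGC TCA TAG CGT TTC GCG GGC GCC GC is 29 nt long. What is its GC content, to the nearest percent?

Scanning the sequence gives G=10, C=10, T=7, A=2.
G+C = 10 + 10 = 20 out of 29 bases
%GC = 20/29 × 100 = 68.97% ≈ 69%

69%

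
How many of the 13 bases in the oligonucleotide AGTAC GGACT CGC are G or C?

8

A=3, C=4, G=4, T=2
Total G or C: 4 + 4 = 8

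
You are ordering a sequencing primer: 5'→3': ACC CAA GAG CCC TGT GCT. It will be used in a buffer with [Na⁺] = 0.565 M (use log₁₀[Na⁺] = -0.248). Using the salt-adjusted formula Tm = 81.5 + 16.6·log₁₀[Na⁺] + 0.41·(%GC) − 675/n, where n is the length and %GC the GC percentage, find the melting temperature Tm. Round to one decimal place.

64.9°C

Length n = 18. Counting bases: T=3, A=4, C=7, G=4
G+C = 11, so %GC = 11/18 × 100 = 61.111%
Salt term: 16.6 × (-0.248) = -4.117
GC term: 0.41 × 61.111 = 25.056; length term: −675/18 = −37.5
Tm = 81.5 + (-4.117) + 25.056 − 37.5 = 64.939 → 64.9°C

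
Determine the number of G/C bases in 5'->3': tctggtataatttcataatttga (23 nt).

5

Base counts: A=7, C=2, T=11, G=3
G+C = 3 + 2 = 5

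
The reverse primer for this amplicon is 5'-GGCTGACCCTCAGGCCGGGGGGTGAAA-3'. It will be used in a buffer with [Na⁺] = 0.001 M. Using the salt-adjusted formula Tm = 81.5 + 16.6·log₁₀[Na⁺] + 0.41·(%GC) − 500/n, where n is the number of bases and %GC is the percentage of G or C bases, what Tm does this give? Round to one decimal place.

42.0°C

Length n = 27. Counting bases: C=7, A=5, G=12, T=3
G+C = 19, so %GC = 19/27 × 100 = 70.37%
Salt term: 16.6 × (-3) = -49.8
GC term: 0.41 × 70.37 = 28.852; length term: −500/27 = −18.519
Tm = 81.5 + (-49.8) + 28.852 − 18.519 = 42.033 → 42.0°C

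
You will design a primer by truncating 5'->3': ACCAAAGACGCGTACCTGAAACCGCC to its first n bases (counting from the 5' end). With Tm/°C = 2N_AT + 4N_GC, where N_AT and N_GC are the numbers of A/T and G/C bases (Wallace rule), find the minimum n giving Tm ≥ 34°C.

n = 11

First 10 bases: ACCAAAGACG → Tm = 30°C (< 34°C)
First 11 bases: ACCAAAGACGC → Tm = 34°C (≥ 34°C)
Since every base adds ≥2°C, Tm only increases with n, so the threshold is first crossed at n = 11.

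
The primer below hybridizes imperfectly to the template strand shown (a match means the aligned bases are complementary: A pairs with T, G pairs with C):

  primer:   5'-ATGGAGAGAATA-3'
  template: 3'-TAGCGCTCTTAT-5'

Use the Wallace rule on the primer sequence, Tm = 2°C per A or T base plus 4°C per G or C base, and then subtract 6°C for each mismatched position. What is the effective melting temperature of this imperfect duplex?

Primer base counts: A=6, T=2, G=4, C=0 → A+T=8, G+C=4
Perfect-match Tm = 2(8) + 4(4) = 16 + 16 = 32°C
Mismatches (positions where the bases are not complementary): 2 (at positions 3, 5)
Effective Tm = 32 − 2×6 = 32 − 12 = 20°C

20°C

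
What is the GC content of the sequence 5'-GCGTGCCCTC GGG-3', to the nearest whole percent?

Base counts: C=5, T=2, G=6, A=0
G+C = 6 + 5 = 11 out of 13 bases
%GC = 11/13 × 100 = 84.62% ≈ 85%

85%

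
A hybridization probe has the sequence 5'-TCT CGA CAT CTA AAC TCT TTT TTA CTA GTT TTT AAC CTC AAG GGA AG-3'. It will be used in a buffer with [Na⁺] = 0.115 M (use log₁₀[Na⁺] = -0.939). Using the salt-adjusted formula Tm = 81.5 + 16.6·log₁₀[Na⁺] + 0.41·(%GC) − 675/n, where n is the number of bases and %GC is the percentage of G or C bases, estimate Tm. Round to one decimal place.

65.5°C

Length n = 47. Base counts: G=6, T=18, C=10, A=13
G+C = 16, so %GC = 16/47 × 100 = 34.043%
Salt term: 16.6 × (-0.939) = -15.587
GC term: 0.41 × 34.043 = 13.958; length term: −675/47 = −14.362
Tm = 81.5 + (-15.587) + 13.958 − 14.362 = 65.509 → 65.5°C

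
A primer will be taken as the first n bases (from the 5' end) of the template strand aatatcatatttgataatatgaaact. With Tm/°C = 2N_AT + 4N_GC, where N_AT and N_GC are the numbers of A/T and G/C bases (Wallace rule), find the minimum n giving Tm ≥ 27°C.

n = 13

First 12 bases: AATATCATATTT → Tm = 26°C (< 27°C)
First 13 bases: AATATCATATTTG → Tm = 30°C (≥ 27°C)
Since every base adds ≥2°C, Tm only increases with n, so the threshold is first crossed at n = 13.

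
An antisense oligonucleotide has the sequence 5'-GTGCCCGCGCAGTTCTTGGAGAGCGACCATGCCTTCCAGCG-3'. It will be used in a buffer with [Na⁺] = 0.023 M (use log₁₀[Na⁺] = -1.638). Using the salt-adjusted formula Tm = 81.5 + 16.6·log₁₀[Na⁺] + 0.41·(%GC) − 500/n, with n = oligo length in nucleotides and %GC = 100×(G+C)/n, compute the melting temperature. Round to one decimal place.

69.1°C

Length n = 41. G=13, A=6, T=8, C=14
G+C = 27, so %GC = 27/41 × 100 = 65.854%
Salt term: 16.6 × (-1.638) = -27.191
GC term: 0.41 × 65.854 = 27; length term: −500/41 = −12.195
Tm = 81.5 + (-27.191) + 27 − 12.195 = 69.114 → 69.1°C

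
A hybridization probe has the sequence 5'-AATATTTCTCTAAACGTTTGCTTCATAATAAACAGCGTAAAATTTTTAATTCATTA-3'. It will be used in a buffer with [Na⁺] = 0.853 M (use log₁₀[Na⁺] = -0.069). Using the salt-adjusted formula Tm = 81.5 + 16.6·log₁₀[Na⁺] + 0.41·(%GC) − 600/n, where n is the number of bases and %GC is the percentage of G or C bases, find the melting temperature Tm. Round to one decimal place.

Length n = 56. Counting bases: A=21, G=4, C=8, T=23
G+C = 12, so %GC = 12/56 × 100 = 21.429%
Salt term: 16.6 × (-0.069) = -1.145
GC term: 0.41 × 21.429 = 8.786; length term: −600/56 = −10.714
Tm = 81.5 + (-1.145) + 8.786 − 10.714 = 78.427 → 78.4°C

78.4°C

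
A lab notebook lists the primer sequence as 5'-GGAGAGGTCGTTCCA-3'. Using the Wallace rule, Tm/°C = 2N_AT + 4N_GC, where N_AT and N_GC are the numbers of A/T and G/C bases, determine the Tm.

T=3, G=6, C=3, A=3
So N_AT = 6 and N_GC = 9.
Tm = 2×6 + 4×9 = 48°C

48°C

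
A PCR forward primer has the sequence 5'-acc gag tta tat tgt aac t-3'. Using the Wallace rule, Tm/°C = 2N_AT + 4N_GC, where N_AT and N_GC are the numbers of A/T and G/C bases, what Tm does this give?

Scanning the sequence gives A=6, T=7, C=3, G=3.
So N_AT = 13 and N_GC = 6.
Tm = 2(13) + 4(6) = 26 + 24 = 50°C

50°C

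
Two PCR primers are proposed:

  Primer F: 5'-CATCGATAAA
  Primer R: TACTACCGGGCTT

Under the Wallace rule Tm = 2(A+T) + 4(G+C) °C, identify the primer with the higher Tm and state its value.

Primer R, 40°C

Primer F: A+T=7, G+C=3 → Tm = 2(7)+4(3) = 26°C
Primer R: A+T=6, G+C=7 → Tm = 2(6)+4(7) = 40°C
26°C vs 40°C → primer R is higher.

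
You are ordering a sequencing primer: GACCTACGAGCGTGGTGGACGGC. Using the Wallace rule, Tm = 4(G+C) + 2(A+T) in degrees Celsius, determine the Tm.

78°C

Base counts: T=3, G=10, C=6, A=4
AT pairs contribute 7, GC pairs contribute 16.
Tm = 2(7) + 4(16) = 14 + 64 = 78°C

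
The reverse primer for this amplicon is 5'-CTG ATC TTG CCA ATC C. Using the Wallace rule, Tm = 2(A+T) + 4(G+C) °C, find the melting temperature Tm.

48°C

Base counts: G=2, T=5, C=6, A=3
So N_AT = 8 and N_GC = 8.
Tm = 2×8 + 4×8 = 48°C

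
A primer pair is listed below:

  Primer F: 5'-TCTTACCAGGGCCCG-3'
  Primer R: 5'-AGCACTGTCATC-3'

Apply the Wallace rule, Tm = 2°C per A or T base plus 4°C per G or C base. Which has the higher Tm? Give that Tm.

Primer F, 50°C

Primer F: A+T=5, G+C=10 → Tm = 2(5)+4(10) = 50°C
Primer R: A+T=6, G+C=6 → Tm = 2(6)+4(6) = 36°C
50°C vs 36°C → primer F is higher.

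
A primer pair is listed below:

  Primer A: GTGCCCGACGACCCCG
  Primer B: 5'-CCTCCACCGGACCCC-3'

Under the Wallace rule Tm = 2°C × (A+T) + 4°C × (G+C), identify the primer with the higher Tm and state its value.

Primer A: A+T=3, G+C=13 → Tm = 2(3)+4(13) = 58°C
Primer B: A+T=3, G+C=12 → Tm = 2(3)+4(12) = 54°C
58°C vs 54°C → primer A is higher.

Primer A, 58°C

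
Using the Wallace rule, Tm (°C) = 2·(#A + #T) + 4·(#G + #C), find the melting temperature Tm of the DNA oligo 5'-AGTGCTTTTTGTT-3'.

34°C

C=1, T=8, A=1, G=3
So N_AT = 9 and N_GC = 4.
Tm = 2×9 + 4×4 = 34°C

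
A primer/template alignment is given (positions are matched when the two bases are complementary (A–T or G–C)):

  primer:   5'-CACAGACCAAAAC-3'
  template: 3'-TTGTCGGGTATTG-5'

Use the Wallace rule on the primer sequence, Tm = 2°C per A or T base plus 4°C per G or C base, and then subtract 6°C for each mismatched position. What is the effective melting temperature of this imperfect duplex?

Primer base counts: A=7, T=0, G=1, C=5 → A+T=7, G+C=6
Perfect-match Tm = 2(7) + 4(6) = 14 + 24 = 38°C
Mismatches (positions where the bases are not complementary): 3 (at positions 1, 6, 10)
Effective Tm = 38 − 3×6 = 38 − 18 = 20°C

20°C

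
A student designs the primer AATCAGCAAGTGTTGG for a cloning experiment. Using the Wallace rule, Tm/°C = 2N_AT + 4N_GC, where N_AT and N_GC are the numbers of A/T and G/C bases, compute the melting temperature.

Scanning the sequence gives C=2, T=4, G=5, A=5.
AT pairs contribute 9, GC pairs contribute 7.
Tm = 2(9) + 4(7) = 18 + 28 = 46°C

46°C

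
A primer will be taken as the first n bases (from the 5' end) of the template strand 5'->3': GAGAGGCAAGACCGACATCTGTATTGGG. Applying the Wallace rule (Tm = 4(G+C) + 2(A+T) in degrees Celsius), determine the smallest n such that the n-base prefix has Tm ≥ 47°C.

First 14 bases: GAGAGGCAAGACCG → Tm = 46°C (< 47°C)
First 15 bases: GAGAGGCAAGACCGA → Tm = 48°C (≥ 47°C)
Since every base adds ≥2°C, Tm only increases with n, so the threshold is first crossed at n = 15.

n = 15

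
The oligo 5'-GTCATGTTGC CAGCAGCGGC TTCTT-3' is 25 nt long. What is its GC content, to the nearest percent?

56%

Base counts: C=7, A=3, G=7, T=8
G+C = 7 + 7 = 14 out of 25 bases
%GC = 14/25 × 100 = 56% ≈ 56%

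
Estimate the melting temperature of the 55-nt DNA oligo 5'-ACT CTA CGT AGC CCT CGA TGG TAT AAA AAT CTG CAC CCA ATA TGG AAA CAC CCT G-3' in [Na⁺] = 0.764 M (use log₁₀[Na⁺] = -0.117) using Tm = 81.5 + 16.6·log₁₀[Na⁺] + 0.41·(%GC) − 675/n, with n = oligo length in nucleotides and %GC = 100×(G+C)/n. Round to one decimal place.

Length n = 55. Counting bases: A=18, C=16, G=9, T=12
G+C = 25, so %GC = 25/55 × 100 = 45.455%
Salt term: 16.6 × (-0.117) = -1.942
GC term: 0.41 × 45.455 = 18.637; length term: −675/55 = −12.273
Tm = 81.5 + (-1.942) + 18.637 − 12.273 = 85.922 → 85.9°C

85.9°C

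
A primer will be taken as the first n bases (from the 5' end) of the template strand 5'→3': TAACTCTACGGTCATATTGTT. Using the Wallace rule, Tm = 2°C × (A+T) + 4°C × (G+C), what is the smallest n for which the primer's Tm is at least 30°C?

First 10 bases: TAACTCTACG → Tm = 28°C (< 30°C)
First 11 bases: TAACTCTACGG → Tm = 32°C (≥ 30°C)
Each additional base adds 2°C (A/T) or 4°C (G/C), so Tm is non-decreasing in n; n = 11 is the first length to reach 30°C.

n = 11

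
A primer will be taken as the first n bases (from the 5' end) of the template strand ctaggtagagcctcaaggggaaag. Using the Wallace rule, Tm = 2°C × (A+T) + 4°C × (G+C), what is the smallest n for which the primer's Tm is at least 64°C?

n = 20

First 19 bases: CTAGGTAGAGCCTCAAGGG → Tm = 60°C (< 64°C)
First 20 bases: CTAGGTAGAGCCTCAAGGGG → Tm = 64°C (≥ 64°C)
Since every base adds ≥2°C, Tm only increases with n, so the threshold is first crossed at n = 20.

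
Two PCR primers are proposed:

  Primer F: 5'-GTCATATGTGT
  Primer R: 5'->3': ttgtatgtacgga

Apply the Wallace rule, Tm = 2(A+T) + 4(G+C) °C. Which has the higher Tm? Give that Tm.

Primer F: A+T=7, G+C=4 → Tm = 2(7)+4(4) = 30°C
Primer R: A+T=8, G+C=5 → Tm = 2(8)+4(5) = 36°C
30°C vs 36°C → primer R is higher.

Primer R, 36°C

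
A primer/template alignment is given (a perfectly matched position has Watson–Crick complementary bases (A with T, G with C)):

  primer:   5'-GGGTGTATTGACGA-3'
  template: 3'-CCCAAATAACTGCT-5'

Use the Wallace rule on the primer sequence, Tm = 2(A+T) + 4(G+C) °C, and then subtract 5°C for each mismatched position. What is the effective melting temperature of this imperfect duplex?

Primer base counts: A=3, T=4, G=6, C=1 → A+T=7, G+C=7
Perfect-match Tm = 2(7) + 4(7) = 14 + 28 = 42°C
Mismatches (positions where the bases are not complementary): 1 (at position 5)
Effective Tm = 42 − 1×5 = 42 − 5 = 37°C

37°C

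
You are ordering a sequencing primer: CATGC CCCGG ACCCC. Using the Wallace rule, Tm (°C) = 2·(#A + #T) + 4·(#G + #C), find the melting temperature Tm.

54°C

Counting bases: G=3, C=9, T=1, A=2
A+T = 3, G+C = 12
Tm = 4·12 + 2·3 = 48 + 6 = 54°C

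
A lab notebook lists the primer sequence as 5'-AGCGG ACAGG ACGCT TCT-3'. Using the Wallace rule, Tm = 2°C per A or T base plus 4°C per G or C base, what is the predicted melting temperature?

58°C

Counting bases: C=5, G=6, A=4, T=3
AT pairs contribute 7, GC pairs contribute 11.
Tm = 2(7) + 4(11) = 14 + 44 = 58°C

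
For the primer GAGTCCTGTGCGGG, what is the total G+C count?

Scanning the sequence gives C=3, T=3, G=7, A=1.
G+C = 7 + 3 = 10

10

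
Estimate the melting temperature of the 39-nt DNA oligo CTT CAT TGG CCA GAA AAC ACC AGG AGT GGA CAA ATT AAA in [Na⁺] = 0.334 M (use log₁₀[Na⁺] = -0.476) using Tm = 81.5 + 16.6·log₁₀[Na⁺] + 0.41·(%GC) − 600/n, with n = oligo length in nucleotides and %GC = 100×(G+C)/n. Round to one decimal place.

75.0°C

Length n = 39. Scanning the sequence gives A=16, T=7, G=8, C=8.
G+C = 16, so %GC = 16/39 × 100 = 41.026%
Salt term: 16.6 × (-0.476) = -7.902
GC term: 0.41 × 41.026 = 16.821; length term: −600/39 = −15.385
Tm = 81.5 + (-7.902) + 16.821 − 15.385 = 75.034 → 75.0°C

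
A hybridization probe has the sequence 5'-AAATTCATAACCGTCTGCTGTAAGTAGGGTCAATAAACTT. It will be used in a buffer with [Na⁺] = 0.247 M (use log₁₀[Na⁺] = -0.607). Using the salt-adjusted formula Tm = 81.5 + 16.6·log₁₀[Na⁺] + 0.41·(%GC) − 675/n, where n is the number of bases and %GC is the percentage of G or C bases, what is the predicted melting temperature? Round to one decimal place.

68.9°C

Length n = 40. Counting bases: T=12, A=14, G=7, C=7
G+C = 14, so %GC = 14/40 × 100 = 35%
Salt term: 16.6 × (-0.607) = -10.076
GC term: 0.41 × 35 = 14.35; length term: −675/40 = −16.875
Tm = 81.5 + (-10.076) + 14.35 − 16.875 = 68.899 → 68.9°C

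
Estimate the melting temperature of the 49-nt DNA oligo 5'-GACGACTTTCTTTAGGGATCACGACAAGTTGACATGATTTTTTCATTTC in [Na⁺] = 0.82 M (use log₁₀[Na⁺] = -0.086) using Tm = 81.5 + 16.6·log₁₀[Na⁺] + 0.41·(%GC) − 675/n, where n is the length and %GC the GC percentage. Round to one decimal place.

Length n = 49. Base counts: A=12, T=19, C=9, G=9
G+C = 18, so %GC = 18/49 × 100 = 36.735%
Salt term: 16.6 × (-0.086) = -1.428
GC term: 0.41 × 36.735 = 15.061; length term: −675/49 = −13.776
Tm = 81.5 + (-1.428) + 15.061 − 13.776 = 81.357 → 81.4°C

81.4°C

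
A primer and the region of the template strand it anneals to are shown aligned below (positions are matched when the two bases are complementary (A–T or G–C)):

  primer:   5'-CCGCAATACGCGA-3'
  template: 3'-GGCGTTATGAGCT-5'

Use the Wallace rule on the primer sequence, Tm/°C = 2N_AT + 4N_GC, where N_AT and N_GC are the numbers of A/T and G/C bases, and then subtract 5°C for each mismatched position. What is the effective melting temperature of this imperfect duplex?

Primer base counts: A=4, T=1, G=3, C=5 → A+T=5, G+C=8
Perfect-match Tm = 2(5) + 4(8) = 10 + 32 = 42°C
Mismatches (positions where the bases are not complementary): 1 (at position 10)
Effective Tm = 42 − 1×5 = 42 − 5 = 37°C

37°C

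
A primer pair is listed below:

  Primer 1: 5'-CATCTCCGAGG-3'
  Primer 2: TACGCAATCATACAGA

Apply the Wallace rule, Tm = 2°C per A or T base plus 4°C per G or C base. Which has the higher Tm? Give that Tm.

Primer 2, 44°C

Primer 1: A+T=4, G+C=7 → Tm = 2(4)+4(7) = 36°C
Primer 2: A+T=10, G+C=6 → Tm = 2(10)+4(6) = 44°C
36°C vs 44°C → primer 2 is higher.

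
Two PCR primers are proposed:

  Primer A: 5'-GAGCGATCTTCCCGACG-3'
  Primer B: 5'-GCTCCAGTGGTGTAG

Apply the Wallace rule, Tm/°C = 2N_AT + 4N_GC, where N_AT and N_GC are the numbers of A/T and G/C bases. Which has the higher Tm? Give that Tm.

Primer A: A+T=6, G+C=11 → Tm = 2(6)+4(11) = 56°C
Primer B: A+T=6, G+C=9 → Tm = 2(6)+4(9) = 48°C
56°C vs 48°C → primer A is higher.

Primer A, 56°C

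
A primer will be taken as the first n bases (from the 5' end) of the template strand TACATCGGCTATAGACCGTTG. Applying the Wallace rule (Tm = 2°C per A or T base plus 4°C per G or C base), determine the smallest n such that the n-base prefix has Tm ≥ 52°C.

First 17 bases: TACATCGGCTATAGACC → Tm = 50°C (< 52°C)
First 18 bases: TACATCGGCTATAGACCG → Tm = 54°C (≥ 52°C)
Since every base adds ≥2°C, Tm only increases with n, so the threshold is first crossed at n = 18.

n = 18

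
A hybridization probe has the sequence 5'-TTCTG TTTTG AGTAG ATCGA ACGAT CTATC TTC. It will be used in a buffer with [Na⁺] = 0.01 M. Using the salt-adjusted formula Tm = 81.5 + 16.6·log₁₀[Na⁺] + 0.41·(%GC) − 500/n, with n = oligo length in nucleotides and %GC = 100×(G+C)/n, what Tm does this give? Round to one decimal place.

Length n = 33. Scanning the sequence gives G=6, C=6, A=7, T=14.
G+C = 12, so %GC = 12/33 × 100 = 36.364%
Salt term: 16.6 × (-2) = -33.2
GC term: 0.41 × 36.364 = 14.909; length term: −500/33 = −15.152
Tm = 81.5 + (-33.2) + 14.909 − 15.152 = 48.057 → 48.1°C

48.1°C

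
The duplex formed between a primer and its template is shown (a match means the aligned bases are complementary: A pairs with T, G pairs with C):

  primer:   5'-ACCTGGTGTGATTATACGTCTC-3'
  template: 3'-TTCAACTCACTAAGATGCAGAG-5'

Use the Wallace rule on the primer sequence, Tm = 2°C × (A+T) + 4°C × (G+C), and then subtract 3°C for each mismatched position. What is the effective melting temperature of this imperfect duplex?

Primer base counts: A=4, T=8, G=5, C=5 → A+T=12, G+C=10
Perfect-match Tm = 2(12) + 4(10) = 24 + 40 = 64°C
Mismatches (positions where the bases are not complementary): 5 (at positions 2, 3, 5, 7, 14)
Effective Tm = 64 − 5×3 = 64 − 15 = 49°C

49°C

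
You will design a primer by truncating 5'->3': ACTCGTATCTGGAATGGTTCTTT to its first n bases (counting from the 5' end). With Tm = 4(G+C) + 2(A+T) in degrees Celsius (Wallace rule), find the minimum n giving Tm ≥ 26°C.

First 8 bases: ACTCGTAT → Tm = 22°C (< 26°C)
First 9 bases: ACTCGTATC → Tm = 26°C (≥ 26°C)
Each additional base adds 2°C (A/T) or 4°C (G/C), so Tm is non-decreasing in n; n = 9 is the first length to reach 26°C.

n = 9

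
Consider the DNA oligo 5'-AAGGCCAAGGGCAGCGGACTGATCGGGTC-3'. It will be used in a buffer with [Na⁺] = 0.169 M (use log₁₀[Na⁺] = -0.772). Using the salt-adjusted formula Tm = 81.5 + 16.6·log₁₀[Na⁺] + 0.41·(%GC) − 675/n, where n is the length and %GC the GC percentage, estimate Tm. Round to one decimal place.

72.3°C

Length n = 29. Base counts: G=12, C=7, T=3, A=7
G+C = 19, so %GC = 19/29 × 100 = 65.517%
Salt term: 16.6 × (-0.772) = -12.815
GC term: 0.41 × 65.517 = 26.862; length term: −675/29 = −23.276
Tm = 81.5 + (-12.815) + 26.862 − 23.276 = 72.271 → 72.3°C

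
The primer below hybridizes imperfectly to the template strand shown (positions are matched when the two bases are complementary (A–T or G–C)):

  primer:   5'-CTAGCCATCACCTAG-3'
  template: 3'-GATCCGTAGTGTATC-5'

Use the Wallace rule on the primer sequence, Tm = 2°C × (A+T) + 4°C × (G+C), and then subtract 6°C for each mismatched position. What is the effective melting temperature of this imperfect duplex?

34°C

Primer base counts: A=4, T=3, G=2, C=6 → A+T=7, G+C=8
Perfect-match Tm = 2(7) + 4(8) = 14 + 32 = 46°C
Mismatches (positions where the bases are not complementary): 2 (at positions 5, 12)
Effective Tm = 46 − 2×6 = 46 − 12 = 34°C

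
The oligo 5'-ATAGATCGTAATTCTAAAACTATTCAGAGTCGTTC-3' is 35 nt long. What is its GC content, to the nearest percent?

Scanning the sequence gives C=6, A=12, G=5, T=12.
G+C = 5 + 6 = 11 out of 35 bases
%GC = 11/35 × 100 = 31.43% ≈ 31%

31%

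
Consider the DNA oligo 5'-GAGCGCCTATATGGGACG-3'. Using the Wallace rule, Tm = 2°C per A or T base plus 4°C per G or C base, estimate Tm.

58°C

A=4, G=7, C=4, T=3
So N_AT = 7 and N_GC = 11.
Tm = 2×7 + 4×11 = 58°C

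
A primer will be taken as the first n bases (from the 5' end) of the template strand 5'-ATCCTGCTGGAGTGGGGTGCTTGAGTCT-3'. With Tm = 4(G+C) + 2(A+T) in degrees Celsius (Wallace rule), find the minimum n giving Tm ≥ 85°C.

First 26 bases: ATCCTGCTGGAGTGGGGTGCTTGAGT → Tm = 82°C (< 85°C)
First 27 bases: ATCCTGCTGGAGTGGGGTGCTTGAGTC → Tm = 86°C (≥ 85°C)
Since every base adds ≥2°C, Tm only increases with n, so the threshold is first crossed at n = 27.

n = 27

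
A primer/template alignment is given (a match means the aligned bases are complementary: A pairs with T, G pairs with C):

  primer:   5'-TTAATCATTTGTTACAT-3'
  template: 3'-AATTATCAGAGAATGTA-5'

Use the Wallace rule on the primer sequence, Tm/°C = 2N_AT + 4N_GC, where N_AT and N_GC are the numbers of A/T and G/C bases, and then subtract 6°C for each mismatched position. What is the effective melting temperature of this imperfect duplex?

16°C

Primer base counts: A=5, T=9, G=1, C=2 → A+T=14, G+C=3
Perfect-match Tm = 2(14) + 4(3) = 28 + 12 = 40°C
Mismatches (positions where the bases are not complementary): 4 (at positions 6, 7, 9, 11)
Effective Tm = 40 − 4×6 = 40 − 24 = 16°C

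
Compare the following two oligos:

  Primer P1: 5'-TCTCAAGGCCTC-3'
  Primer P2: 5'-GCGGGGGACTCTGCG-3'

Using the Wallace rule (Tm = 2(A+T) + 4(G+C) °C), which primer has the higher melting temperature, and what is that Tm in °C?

Primer P1: A+T=5, G+C=7 → Tm = 2(5)+4(7) = 38°C
Primer P2: A+T=3, G+C=12 → Tm = 2(3)+4(12) = 54°C
38°C vs 54°C → primer P2 is higher.

Primer P2, 54°C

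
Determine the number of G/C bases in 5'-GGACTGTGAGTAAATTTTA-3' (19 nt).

6

C=1, G=5, A=6, T=7
G+C = 5 + 1 = 6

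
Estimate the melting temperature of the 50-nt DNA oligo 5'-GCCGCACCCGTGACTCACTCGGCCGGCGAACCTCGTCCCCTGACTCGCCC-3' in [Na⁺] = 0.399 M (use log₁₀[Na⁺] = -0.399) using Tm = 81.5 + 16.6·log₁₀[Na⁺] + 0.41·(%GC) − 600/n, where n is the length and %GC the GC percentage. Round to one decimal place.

Length n = 50. Base counts: G=12, A=6, T=7, C=25
G+C = 37, so %GC = 37/50 × 100 = 74%
Salt term: 16.6 × (-0.399) = -6.623
GC term: 0.41 × 74 = 30.34; length term: −600/50 = −12
Tm = 81.5 + (-6.623) + 30.34 − 12 = 93.217 → 93.2°C

93.2°C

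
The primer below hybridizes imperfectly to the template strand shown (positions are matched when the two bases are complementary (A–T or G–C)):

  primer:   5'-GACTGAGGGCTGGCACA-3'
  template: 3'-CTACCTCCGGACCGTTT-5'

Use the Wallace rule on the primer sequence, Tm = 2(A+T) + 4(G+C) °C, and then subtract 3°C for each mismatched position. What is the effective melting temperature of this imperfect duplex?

44°C

Primer base counts: A=4, T=2, G=7, C=4 → A+T=6, G+C=11
Perfect-match Tm = 2(6) + 4(11) = 12 + 44 = 56°C
Mismatches (positions where the bases are not complementary): 4 (at positions 3, 4, 9, 16)
Effective Tm = 56 − 4×3 = 56 − 12 = 44°C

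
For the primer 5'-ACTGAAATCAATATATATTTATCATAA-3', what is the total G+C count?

Scanning the sequence gives T=10, G=1, C=3, A=13.
G+C = 1 + 3 = 4

4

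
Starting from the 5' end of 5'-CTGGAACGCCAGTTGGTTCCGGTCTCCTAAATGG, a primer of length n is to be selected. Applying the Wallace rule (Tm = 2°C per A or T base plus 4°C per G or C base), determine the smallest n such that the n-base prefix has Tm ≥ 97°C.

First 31 bases: CTGGAACGCCAGTTGGTTCCGGTCTCCTAAA → Tm = 96°C (< 97°C)
First 32 bases: CTGGAACGCCAGTTGGTTCCGGTCTCCTAAAT → Tm = 98°C (≥ 97°C)
Each additional base adds 2°C (A/T) or 4°C (G/C), so Tm is non-decreasing in n; n = 32 is the first length to reach 97°C.

n = 32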